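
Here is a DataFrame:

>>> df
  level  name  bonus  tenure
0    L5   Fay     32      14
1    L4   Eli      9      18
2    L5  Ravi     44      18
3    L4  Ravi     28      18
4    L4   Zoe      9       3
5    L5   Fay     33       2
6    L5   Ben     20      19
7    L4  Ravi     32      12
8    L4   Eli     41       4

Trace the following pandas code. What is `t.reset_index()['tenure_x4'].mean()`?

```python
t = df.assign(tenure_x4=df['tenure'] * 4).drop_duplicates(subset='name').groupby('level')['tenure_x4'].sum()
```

add column tenure_x4 = df['tenure'] * 4:
  level  name  bonus  tenure  tenure_x4
0    L5   Fay     32      14         56
1    L4   Eli      9      18         72
2    L5  Ravi     44      18         72
3    L4  Ravi     28      18         72
4    L4   Zoe      9       3         12
5    L5   Fay     33       2          8
6    L5   Ben     20      19         76
7    L4  Ravi     32      12         48
8    L4   Eli     41       4         16
drop duplicate name (keep=first):
  level  name  bonus  tenure  tenure_x4
0    L5   Fay     32      14         56
1    L4   Eli      9      18         72
2    L5  Ravi     44      18         72
4    L4   Zoe      9       3         12
6    L5   Ben     20      19         76
group by level, sum of tenure_x4:
level
L4     84
L5    204
Name: tenure_x4, dtype: int64
reset_index():
  level  tenure_x4
0    L4         84
1    L5        204
The mean of column 'tenure_x4' is 144.0.

144.0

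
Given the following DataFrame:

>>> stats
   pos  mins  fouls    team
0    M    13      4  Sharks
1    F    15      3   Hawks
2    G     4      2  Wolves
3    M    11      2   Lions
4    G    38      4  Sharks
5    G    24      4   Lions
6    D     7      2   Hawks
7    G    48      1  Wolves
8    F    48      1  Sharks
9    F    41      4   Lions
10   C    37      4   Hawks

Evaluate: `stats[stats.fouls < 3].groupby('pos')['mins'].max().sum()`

filter rows where fouls < 3:
  pos  mins  fouls    team
2   G     4      2  Wolves
3   M    11      2   Lions
6   D     7      2   Hawks
7   G    48      1  Wolves
8   F    48      1  Sharks
group by pos, max of mins:
pos
D     7
F    48
G    48
M    11
Name: mins, dtype: int64
So sum() = 114.

114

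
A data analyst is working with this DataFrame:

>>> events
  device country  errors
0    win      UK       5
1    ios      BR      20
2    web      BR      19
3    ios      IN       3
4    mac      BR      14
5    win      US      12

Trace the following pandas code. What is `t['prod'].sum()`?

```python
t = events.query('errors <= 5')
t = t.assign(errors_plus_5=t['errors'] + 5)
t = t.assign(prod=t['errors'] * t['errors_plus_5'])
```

74

filter rows where errors <= 5:
  device country  errors
0    win      UK       5
3    ios      IN       3
add column errors_plus_5 = t['errors'] + 5:
  device country  errors  errors_plus_5
0    win      UK       5             10
3    ios      IN       3              8
add column prod = t['errors'] * t['errors_plus_5']:
  device country  errors  errors_plus_5  prod
0    win      UK       5             10    50
3    ios      IN       3              8    24
Hence 74.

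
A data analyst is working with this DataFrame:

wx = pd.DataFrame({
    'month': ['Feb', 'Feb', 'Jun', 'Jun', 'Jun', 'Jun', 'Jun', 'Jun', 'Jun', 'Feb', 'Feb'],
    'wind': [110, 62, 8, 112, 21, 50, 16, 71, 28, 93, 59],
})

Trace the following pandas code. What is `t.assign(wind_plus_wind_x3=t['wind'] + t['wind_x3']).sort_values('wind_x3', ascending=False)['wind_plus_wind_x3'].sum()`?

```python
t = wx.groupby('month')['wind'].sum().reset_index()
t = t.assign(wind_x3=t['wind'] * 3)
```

group by month, sum of wind:
month
Feb    324
Jun    306
Name: wind, dtype: int64
reset_index():
  month  wind
0   Feb   324
1   Jun   306
add column wind_x3 = t['wind'] * 3:
  month  wind  wind_x3
0   Feb   324      972
1   Jun   306      918
add column wind_plus_wind_x3 = t['wind'] + t['wind_x3']:
  month  wind  wind_x3  wind_plus_wind_x3
0   Feb   324      972               1296
1   Jun   306      918               1224
sort by wind_x3 descending:
  month  wind  wind_x3  wind_plus_wind_x3
0   Feb   324      972               1296
1   Jun   306      918               1224
Then the sum of column 'wind_plus_wind_x3': 2520

2520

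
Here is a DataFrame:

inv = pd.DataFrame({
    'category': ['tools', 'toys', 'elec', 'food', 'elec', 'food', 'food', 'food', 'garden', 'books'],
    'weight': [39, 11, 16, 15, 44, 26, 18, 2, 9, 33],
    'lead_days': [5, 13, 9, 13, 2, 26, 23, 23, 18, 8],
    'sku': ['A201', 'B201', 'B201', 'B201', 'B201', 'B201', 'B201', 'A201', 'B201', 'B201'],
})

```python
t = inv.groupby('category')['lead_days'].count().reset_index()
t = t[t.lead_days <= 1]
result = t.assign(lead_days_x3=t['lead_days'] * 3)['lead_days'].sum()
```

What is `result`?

4

group by category, count of lead_days:
category
books     1
elec      2
food      4
garden    1
tools     1
toys      1
Name: lead_days, dtype: int64
reset_index():
  category  lead_days
0    books          1
1     elec          2
2     food          4
3   garden          1
4    tools          1
5     toys          1
filter rows where lead_days <= 1:
  category  lead_days
0    books          1
3   garden          1
4    tools          1
5     toys          1
add column lead_days_x3 = t['lead_days'] * 3:
  category  lead_days  lead_days_x3
0    books          1             3
3   garden          1             3
4    tools          1             3
5     toys          1             3
Hence 4.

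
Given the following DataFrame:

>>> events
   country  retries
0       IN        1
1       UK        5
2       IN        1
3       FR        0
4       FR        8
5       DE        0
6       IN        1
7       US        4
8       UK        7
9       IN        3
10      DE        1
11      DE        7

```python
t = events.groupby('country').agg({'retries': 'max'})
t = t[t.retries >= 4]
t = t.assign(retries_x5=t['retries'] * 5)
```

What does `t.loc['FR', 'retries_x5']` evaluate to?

group by country, max of retries:
         retries
country         
DE             7
FR             8
IN             3
UK             7
US             4
filter rows where retries >= 4:
         retries
country         
DE             7
FR             8
UK             7
US             4
add column retries_x5 = t['retries'] * 5:
         retries  retries_x5
country                     
DE             7          35
FR             8          40
UK             7          35
US             4          20
Reading off the value at row 'FR', column 'retries_x5', we get 40.

40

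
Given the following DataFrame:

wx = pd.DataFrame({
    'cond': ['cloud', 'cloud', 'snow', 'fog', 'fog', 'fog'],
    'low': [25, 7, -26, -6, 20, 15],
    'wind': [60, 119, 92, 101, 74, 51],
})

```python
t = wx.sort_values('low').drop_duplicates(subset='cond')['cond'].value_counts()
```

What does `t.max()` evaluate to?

1

sort by low:
    cond  low  wind
2   snow  -26    92
3    fog   -6   101
1  cloud    7   119
5    fog   15    51
4    fog   20    74
0  cloud   25    60
drop duplicate cond (keep=first):
    cond  low  wind
2   snow  -26    92
3    fog   -6   101
1  cloud    7   119
value_counts of cond:
cond
snow     1
fog      1
cloud    1
Name: count, dtype: int64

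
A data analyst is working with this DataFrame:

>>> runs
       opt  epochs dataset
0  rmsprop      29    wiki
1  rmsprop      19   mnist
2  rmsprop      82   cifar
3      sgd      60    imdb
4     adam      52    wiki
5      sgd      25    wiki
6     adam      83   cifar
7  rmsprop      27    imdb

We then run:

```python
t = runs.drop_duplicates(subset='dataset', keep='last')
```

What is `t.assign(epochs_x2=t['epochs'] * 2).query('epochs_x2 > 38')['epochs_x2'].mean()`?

drop duplicate dataset (keep=last):
       opt  epochs dataset
1  rmsprop      19   mnist
5      sgd      25    wiki
6     adam      83   cifar
7  rmsprop      27    imdb
add column epochs_x2 = t['epochs'] * 2:
       opt  epochs dataset  epochs_x2
1  rmsprop      19   mnist         38
5      sgd      25    wiki         50
6     adam      83   cifar        166
7  rmsprop      27    imdb         54
filter rows where epochs_x2 > 38:
       opt  epochs dataset  epochs_x2
5      sgd      25    wiki         50
6     adam      83   cifar        166
7  rmsprop      27    imdb         54
mean of column 'epochs_x2' → 90.0

90.0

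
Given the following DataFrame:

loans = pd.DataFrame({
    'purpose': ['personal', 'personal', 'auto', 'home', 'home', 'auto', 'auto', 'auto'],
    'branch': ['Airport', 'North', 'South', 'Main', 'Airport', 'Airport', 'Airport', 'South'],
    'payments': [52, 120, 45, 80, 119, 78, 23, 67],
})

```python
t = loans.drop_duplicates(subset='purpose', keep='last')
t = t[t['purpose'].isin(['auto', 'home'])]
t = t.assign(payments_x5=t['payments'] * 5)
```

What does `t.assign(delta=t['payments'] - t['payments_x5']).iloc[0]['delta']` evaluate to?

drop duplicate purpose (keep=last):
    purpose   branch  payments
1  personal    North       120
4      home  Airport       119
7      auto    South        67
filter rows where purpose in ['auto', 'home']:
  purpose   branch  payments
4    home  Airport       119
7    auto    South        67
add column payments_x5 = t['payments'] * 5:
  purpose   branch  payments  payments_x5
4    home  Airport       119          595
7    auto    South        67          335
add column delta = t['payments'] - t['payments_x5']:
  purpose   branch  payments  payments_x5  delta
4    home  Airport       119          595   -476
7    auto    South        67          335   -268
value at position 0, column 'delta' → -476

-476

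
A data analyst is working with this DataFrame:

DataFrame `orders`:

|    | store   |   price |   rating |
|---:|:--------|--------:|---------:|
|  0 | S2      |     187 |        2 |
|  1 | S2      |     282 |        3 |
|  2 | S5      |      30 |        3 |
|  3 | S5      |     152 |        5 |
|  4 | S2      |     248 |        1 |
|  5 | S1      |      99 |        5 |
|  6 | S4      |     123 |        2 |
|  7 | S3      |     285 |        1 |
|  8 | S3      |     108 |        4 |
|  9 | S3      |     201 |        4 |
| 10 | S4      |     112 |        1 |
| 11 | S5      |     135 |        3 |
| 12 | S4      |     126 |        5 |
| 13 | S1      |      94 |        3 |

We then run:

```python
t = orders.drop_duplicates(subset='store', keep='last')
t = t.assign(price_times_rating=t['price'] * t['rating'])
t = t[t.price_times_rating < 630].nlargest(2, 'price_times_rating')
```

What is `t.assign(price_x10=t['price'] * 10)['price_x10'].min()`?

drop duplicate store (keep=last):
   store  price  rating
4     S2    248       1
9     S3    201       4
11    S5    135       3
12    S4    126       5
13    S1     94       3
add column price_times_rating = t['price'] * t['rating']:
   store  price  rating  price_times_rating
4     S2    248       1                 248
9     S3    201       4                 804
11    S5    135       3                 405
12    S4    126       5                 630
13    S1     94       3                 282
filter rows where price_times_rating < 630:
   store  price  rating  price_times_rating
4     S2    248       1                 248
11    S5    135       3                 405
13    S1     94       3                 282
take 2 rows with largest price_times_rating:
   store  price  rating  price_times_rating
11    S5    135       3                 405
13    S1     94       3                 282
add column price_x10 = t['price'] * 10:
   store  price  rating  price_times_rating  price_x10
11    S5    135       3                 405       1350
13    S1     94       3                 282        940
Then the min of column 'price_x10': 940

940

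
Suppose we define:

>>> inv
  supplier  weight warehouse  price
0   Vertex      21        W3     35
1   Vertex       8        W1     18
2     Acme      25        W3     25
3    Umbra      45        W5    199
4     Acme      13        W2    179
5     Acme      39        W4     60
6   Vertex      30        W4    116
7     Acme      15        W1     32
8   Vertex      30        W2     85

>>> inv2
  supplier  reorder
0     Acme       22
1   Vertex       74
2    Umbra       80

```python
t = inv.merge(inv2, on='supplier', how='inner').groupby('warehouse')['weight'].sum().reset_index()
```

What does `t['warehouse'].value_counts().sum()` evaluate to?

merge on 'supplier' (how='inner') → 9 rows:
  supplier  weight warehouse  price  reorder
0   Vertex      21        W3     35       74
1   Vertex       8        W1     18       74
2     Acme      25        W3     25       22
3    Umbra      45        W5    199       80
4     Acme      13        W2    179       22
5     Acme      39        W4     60       22
6   Vertex      30        W4    116       74
7     Acme      15        W1     32       22
8   Vertex      30        W2     85       74
group by warehouse, sum of weight:
warehouse
W1    23
W2    43
W3    46
W4    69
W5    45
Name: weight, dtype: int64
reset_index():
  warehouse  weight
0        W1      23
1        W2      43
2        W3      46
3        W4      69
4        W5      45
value_counts of warehouse:
warehouse
W1    1
W2    1
W3    1
W4    1
W5    1
Name: count, dtype: int64
Hence 5.

5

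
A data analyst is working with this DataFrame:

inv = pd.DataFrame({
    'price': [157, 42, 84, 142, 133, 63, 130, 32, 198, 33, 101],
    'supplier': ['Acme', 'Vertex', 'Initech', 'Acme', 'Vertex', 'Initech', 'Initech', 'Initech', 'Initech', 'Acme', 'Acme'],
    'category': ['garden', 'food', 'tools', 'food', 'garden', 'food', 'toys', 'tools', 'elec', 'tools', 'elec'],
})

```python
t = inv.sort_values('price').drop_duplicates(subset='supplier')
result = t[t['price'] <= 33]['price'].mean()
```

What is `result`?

sort by price:
    price supplier category
7      32  Initech    tools
9      33     Acme    tools
1      42   Vertex     food
5      63  Initech     food
2      84  Initech    tools
10    101     Acme     elec
6     130  Initech     toys
4     133   Vertex   garden
3     142     Acme     food
0     157     Acme   garden
8     198  Initech     elec
drop duplicate supplier (keep=first):
   price supplier category
7     32  Initech    tools
9     33     Acme    tools
1     42   Vertex     food
filter rows where price <= 33:
   price supplier category
7     32  Initech    tools
9     33     Acme    tools

32.5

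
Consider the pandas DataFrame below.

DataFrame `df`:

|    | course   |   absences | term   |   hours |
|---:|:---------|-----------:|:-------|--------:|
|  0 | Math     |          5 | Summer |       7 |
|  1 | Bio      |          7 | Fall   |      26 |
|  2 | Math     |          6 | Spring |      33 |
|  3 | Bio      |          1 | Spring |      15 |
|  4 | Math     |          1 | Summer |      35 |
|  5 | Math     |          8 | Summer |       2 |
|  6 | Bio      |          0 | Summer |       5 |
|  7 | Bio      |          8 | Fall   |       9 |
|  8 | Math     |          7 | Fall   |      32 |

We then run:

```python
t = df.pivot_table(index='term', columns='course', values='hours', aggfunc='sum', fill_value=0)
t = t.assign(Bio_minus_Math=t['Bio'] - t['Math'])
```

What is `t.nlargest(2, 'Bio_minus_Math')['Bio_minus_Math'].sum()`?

pivot: rows=term, cols=course, sum(hours):
course  Bio  Math
term             
Fall     35    32
Spring   15    33
Summer    5    44
add column Bio_minus_Math = t['Bio'] - t['Math']:
course  Bio  Math  Bio_minus_Math
term                             
Fall     35    32               3
Spring   15    33             -18
Summer    5    44             -39
take 2 rows with largest Bio_minus_Math:
course  Bio  Math  Bio_minus_Math
term                             
Fall     35    32               3
Spring   15    33             -18

-15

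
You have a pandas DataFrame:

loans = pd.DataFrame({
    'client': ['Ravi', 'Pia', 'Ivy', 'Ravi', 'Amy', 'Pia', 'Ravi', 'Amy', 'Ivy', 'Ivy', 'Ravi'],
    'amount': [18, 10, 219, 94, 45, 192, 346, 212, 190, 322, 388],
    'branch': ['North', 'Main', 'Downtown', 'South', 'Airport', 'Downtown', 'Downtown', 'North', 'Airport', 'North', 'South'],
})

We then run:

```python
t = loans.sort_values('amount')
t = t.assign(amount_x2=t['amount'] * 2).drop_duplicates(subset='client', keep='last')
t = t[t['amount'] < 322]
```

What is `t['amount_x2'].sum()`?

808

sort by amount:
   client  amount    branch
1     Pia      10      Main
0    Ravi      18     North
4     Amy      45   Airport
3    Ravi      94     South
8     Ivy     190   Airport
5     Pia     192  Downtown
7     Amy     212     North
2     Ivy     219  Downtown
9     Ivy     322     North
6    Ravi     346  Downtown
10   Ravi     388     South
add column amount_x2 = t['amount'] * 2:
   client  amount    branch  amount_x2
1     Pia      10      Main         20
0    Ravi      18     North         36
4     Amy      45   Airport         90
3    Ravi      94     South        188
8     Ivy     190   Airport        380
5     Pia     192  Downtown        384
7     Amy     212     North        424
2     Ivy     219  Downtown        438
9     Ivy     322     North        644
6    Ravi     346  Downtown        692
10   Ravi     388     South        776
drop duplicate client (keep=last):
   client  amount    branch  amount_x2
5     Pia     192  Downtown        384
7     Amy     212     North        424
9     Ivy     322     North        644
10   Ravi     388     South        776
filter rows where amount < 322:
  client  amount    branch  amount_x2
5    Pia     192  Downtown        384
7    Amy     212     North        424
Finally, sum of column 'amount_x2' = 808.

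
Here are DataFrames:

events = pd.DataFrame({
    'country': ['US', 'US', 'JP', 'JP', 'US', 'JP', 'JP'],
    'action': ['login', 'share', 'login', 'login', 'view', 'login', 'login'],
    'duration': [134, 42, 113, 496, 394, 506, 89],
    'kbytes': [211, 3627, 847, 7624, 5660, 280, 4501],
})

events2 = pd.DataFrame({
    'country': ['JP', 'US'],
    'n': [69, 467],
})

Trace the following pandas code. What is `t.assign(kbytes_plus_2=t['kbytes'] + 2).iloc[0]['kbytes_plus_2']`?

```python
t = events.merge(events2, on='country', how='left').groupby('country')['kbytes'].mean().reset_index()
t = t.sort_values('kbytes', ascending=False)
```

merge on 'country' (how='left') → 7 rows:
  country action  duration  kbytes    n
0      US  login       134     211  467
1      US  share        42    3627  467
2      JP  login       113     847   69
3      JP  login       496    7624   69
4      US   view       394    5660  467
5      JP  login       506     280   69
6      JP  login        89    4501   69
group by country, mean of kbytes:
country
JP    3313.0
US    3166.0
Name: kbytes, dtype: float64
reset_index():
  country  kbytes
0      JP  3313.0
1      US  3166.0
sort by kbytes descending:
  country  kbytes
0      JP  3313.0
1      US  3166.0
add column kbytes_plus_2 = t['kbytes'] + 2:
  country  kbytes  kbytes_plus_2
0      JP  3313.0         3315.0
1      US  3166.0         3168.0
So iloc[0]['kbytes_plus_2'] = 3315.0.

3315.0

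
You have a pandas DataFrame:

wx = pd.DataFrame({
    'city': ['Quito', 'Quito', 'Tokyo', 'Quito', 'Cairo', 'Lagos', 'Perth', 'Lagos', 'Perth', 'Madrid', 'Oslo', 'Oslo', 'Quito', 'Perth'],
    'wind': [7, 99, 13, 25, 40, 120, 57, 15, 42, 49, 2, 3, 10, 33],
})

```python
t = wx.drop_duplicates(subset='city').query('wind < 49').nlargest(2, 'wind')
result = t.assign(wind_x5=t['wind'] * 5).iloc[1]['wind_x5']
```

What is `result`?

drop duplicate city (keep=first):
      city  wind
0    Quito     7
2    Tokyo    13
4    Cairo    40
5    Lagos   120
6    Perth    57
9   Madrid    49
10    Oslo     2
filter rows where wind < 49:
     city  wind
0   Quito     7
2   Tokyo    13
4   Cairo    40
10   Oslo     2
take 2 rows with largest wind:
    city  wind
4  Cairo    40
2  Tokyo    13
add column wind_x5 = t['wind'] * 5:
    city  wind  wind_x5
4  Cairo    40      200
2  Tokyo    13       65
The value at position 1, column 'wind_x5' is 65.

65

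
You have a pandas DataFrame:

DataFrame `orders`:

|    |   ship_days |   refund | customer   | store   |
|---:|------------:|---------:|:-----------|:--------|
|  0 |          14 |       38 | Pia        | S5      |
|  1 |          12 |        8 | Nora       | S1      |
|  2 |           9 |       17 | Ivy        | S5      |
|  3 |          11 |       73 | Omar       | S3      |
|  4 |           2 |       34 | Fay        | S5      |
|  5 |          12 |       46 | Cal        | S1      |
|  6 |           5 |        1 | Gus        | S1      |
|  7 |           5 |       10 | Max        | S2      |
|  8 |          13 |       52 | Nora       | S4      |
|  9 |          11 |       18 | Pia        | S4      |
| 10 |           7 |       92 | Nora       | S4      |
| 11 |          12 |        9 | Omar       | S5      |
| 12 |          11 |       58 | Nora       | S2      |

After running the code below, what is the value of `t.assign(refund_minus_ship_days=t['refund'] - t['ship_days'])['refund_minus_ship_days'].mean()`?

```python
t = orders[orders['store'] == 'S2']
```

filter rows where store == 'S2':
    ship_days  refund customer store
7           5      10      Max    S2
12         11      58     Nora    S2
add column refund_minus_ship_days = t['refund'] - t['ship_days']:
    ship_days  refund customer store  refund_minus_ship_days
7           5      10      Max    S2                       5
12         11      58     Nora    S2                      47
Then the mean of column 'refund_minus_ship_days': 26.0

26.0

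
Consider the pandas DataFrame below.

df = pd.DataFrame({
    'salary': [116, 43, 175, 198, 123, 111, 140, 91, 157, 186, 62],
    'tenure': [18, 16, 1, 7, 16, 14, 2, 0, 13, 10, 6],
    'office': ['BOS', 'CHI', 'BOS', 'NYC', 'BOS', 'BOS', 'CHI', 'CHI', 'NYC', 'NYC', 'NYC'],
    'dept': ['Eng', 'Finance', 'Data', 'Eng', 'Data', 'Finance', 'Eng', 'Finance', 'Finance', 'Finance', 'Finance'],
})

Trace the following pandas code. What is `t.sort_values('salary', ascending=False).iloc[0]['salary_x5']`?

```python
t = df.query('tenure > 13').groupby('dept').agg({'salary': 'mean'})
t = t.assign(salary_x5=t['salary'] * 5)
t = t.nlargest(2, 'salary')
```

filter rows where tenure > 13:
   salary  tenure office     dept
0     116      18    BOS      Eng
1      43      16    CHI  Finance
4     123      16    BOS     Data
5     111      14    BOS  Finance
group by dept, mean of salary:
         salary
dept           
Data      123.0
Eng       116.0
Finance    77.0
add column salary_x5 = t['salary'] * 5:
         salary  salary_x5
dept                      
Data      123.0      615.0
Eng       116.0      580.0
Finance    77.0      385.0
take 2 rows with largest salary:
      salary  salary_x5
dept                   
Data   123.0      615.0
Eng    116.0      580.0
sort by salary descending:
      salary  salary_x5
dept                   
Data   123.0      615.0
Eng    116.0      580.0

615.0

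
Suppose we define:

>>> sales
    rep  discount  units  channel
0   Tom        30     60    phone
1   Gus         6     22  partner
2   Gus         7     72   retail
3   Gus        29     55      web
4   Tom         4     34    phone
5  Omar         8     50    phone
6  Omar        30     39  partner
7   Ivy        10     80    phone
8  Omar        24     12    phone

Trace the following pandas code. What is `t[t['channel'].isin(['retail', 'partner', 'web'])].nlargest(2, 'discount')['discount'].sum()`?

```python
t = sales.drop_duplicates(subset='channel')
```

drop duplicate channel (keep=first):
   rep  discount  units  channel
0  Tom        30     60    phone
1  Gus         6     22  partner
2  Gus         7     72   retail
3  Gus        29     55      web
filter rows where channel in ['retail', 'partner', 'web']:
   rep  discount  units  channel
1  Gus         6     22  partner
2  Gus         7     72   retail
3  Gus        29     55      web
take 2 rows with largest discount:
   rep  discount  units channel
3  Gus        29     55     web
2  Gus         7     72  retail
Hence 36.

36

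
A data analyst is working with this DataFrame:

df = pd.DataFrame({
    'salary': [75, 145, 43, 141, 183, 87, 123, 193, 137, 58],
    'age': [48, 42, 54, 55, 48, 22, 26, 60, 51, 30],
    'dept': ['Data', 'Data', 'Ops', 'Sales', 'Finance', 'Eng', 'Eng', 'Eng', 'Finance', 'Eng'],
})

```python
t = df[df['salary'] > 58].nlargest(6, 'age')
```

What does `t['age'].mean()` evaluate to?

50.6666666667

filter rows where salary > 58:
   salary  age     dept
0      75   48     Data
1     145   42     Data
3     141   55    Sales
4     183   48  Finance
5      87   22      Eng
6     123   26      Eng
7     193   60      Eng
8     137   51  Finance
take 6 rows with largest age:
   salary  age     dept
7     193   60      Eng
3     141   55    Sales
8     137   51  Finance
0      75   48     Data
4     183   48  Finance
1     145   42     Data
So mean() = 50.6666666667.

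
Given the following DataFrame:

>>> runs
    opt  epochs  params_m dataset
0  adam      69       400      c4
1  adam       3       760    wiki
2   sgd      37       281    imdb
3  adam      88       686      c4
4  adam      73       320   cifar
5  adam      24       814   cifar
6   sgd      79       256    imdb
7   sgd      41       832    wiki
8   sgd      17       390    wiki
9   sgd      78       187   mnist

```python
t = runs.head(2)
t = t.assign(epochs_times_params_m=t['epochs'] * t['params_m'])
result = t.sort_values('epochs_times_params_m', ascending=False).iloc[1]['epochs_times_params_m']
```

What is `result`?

take first 2 rows:
    opt  epochs  params_m dataset
0  adam      69       400      c4
1  adam       3       760    wiki
add column epochs_times_params_m = t['epochs'] * t['params_m']:
    opt  epochs  params_m dataset  epochs_times_params_m
0  adam      69       400      c4                  27600
1  adam       3       760    wiki                   2280
sort by epochs_times_params_m descending:
    opt  epochs  params_m dataset  epochs_times_params_m
0  adam      69       400      c4                  27600
1  adam       3       760    wiki                   2280
Taking the value at position 1, column 'epochs_times_params_m' gives 2280.

2280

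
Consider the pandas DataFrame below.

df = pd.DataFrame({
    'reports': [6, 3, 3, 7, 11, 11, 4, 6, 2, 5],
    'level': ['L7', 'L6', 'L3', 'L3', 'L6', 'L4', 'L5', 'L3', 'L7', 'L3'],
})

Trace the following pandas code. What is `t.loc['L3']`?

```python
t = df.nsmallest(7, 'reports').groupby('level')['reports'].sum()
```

14

take 7 rows with smallest reports:
   reports level
8        2    L7
1        3    L6
2        3    L3
6        4    L5
9        5    L3
0        6    L7
7        6    L3
group by level, sum of reports:
level
L3    14
L5     4
L6     3
L7     8
Name: reports, dtype: int64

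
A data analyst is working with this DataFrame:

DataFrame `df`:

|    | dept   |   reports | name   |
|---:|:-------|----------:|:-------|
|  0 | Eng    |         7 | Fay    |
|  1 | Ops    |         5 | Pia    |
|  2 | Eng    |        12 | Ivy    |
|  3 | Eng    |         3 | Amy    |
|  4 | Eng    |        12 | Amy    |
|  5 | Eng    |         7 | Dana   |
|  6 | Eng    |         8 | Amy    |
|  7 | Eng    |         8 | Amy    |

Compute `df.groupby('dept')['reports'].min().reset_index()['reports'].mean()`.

4.0

group by dept, min of reports:
dept
Eng    3
Ops    5
Name: reports, dtype: int64
reset_index():
  dept  reports
0  Eng        3
1  Ops        5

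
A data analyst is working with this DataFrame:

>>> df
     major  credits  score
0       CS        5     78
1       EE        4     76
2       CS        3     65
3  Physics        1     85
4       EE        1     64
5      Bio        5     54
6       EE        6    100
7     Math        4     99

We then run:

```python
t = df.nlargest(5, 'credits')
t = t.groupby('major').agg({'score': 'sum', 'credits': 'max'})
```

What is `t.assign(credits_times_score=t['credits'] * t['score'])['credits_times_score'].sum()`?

2112

take 5 rows with largest credits:
  major  credits  score
6    EE        6    100
0    CS        5     78
5   Bio        5     54
1    EE        4     76
7  Math        4     99
group by major: sum(score), max(credits):
       score  credits
major                
Bio       54        5
CS        78        5
EE       176        6
Math      99        4
add column credits_times_score = t['credits'] * t['score']:
       score  credits  credits_times_score
major                                     
Bio       54        5                  270
CS        78        5                  390
EE       176        6                 1056
Math      99        4                  396
Taking the sum of column 'credits_times_score' gives 2112.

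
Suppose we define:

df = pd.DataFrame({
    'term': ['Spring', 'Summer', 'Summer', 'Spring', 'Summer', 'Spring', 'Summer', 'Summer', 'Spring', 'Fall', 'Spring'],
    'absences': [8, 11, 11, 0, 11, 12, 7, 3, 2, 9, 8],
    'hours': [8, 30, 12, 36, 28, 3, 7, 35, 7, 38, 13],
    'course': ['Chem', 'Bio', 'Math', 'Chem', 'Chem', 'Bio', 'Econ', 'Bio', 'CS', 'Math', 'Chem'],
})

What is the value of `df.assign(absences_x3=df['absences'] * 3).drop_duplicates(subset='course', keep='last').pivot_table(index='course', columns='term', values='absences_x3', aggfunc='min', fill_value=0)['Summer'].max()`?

21

add column absences_x3 = df['absences'] * 3:
      term  absences  hours course  absences_x3
0   Spring         8      8   Chem           24
1   Summer        11     30    Bio           33
2   Summer        11     12   Math           33
3   Spring         0     36   Chem            0
4   Summer        11     28   Chem           33
5   Spring        12      3    Bio           36
6   Summer         7      7   Econ           21
7   Summer         3     35    Bio            9
8   Spring         2      7     CS            6
9     Fall         9     38   Math           27
10  Spring         8     13   Chem           24
drop duplicate course (keep=last):
      term  absences  hours course  absences_x3
6   Summer         7      7   Econ           21
7   Summer         3     35    Bio            9
8   Spring         2      7     CS            6
9     Fall         9     38   Math           27
10  Spring         8     13   Chem           24
pivot: rows=course, cols=term, min(absences_x3):
term    Fall  Spring  Summer
course                      
Bio        0       0       9
CS         0       6       0
Chem       0      24       0
Econ       0       0      21
Math      27       0       0
Hence 21.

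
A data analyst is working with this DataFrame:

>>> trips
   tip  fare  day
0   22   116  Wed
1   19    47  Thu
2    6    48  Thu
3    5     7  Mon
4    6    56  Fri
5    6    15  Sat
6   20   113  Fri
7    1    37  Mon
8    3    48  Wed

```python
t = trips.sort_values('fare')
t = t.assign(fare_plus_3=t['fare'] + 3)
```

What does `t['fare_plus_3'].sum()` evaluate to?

514

sort by fare:
   tip  fare  day
3    5     7  Mon
5    6    15  Sat
7    1    37  Mon
1   19    47  Thu
2    6    48  Thu
8    3    48  Wed
4    6    56  Fri
6   20   113  Fri
0   22   116  Wed
add column fare_plus_3 = t['fare'] + 3:
   tip  fare  day  fare_plus_3
3    5     7  Mon           10
5    6    15  Sat           18
7    1    37  Mon           40
1   19    47  Thu           50
2    6    48  Thu           51
8    3    48  Wed           51
4    6    56  Fri           59
6   20   113  Fri          116
0   22   116  Wed          119
Finally, sum of column 'fare_plus_3' = 514.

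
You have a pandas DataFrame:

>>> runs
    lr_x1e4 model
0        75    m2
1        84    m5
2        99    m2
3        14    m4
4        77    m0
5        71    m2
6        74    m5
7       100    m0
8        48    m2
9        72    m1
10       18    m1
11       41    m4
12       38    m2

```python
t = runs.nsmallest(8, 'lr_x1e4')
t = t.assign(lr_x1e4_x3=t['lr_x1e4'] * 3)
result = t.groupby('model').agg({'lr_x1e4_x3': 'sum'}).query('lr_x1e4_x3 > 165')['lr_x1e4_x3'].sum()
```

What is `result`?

take 8 rows with smallest lr_x1e4:
    lr_x1e4 model
3        14    m4
10       18    m1
12       38    m2
11       41    m4
8        48    m2
5        71    m2
9        72    m1
6        74    m5
add column lr_x1e4_x3 = t['lr_x1e4'] * 3:
    lr_x1e4 model  lr_x1e4_x3
3        14    m4          42
10       18    m1          54
12       38    m2         114
11       41    m4         123
8        48    m2         144
5        71    m2         213
9        72    m1         216
6        74    m5         222
group by model, sum of lr_x1e4_x3:
       lr_x1e4_x3
model            
m1            270
m2            471
m4            165
m5            222
filter rows where lr_x1e4_x3 > 165:
       lr_x1e4_x3
model            
m1            270
m2            471
m5            222

963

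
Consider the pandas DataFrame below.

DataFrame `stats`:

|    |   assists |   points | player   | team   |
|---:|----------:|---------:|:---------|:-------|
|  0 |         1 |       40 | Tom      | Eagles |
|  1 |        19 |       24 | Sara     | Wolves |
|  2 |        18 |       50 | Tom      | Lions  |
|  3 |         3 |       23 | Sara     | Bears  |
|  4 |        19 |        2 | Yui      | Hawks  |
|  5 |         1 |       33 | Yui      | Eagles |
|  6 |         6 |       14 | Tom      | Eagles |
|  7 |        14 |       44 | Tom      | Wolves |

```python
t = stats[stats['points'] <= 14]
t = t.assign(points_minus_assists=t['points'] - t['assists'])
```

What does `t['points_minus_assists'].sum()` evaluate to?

-9

filter rows where points <= 14:
   assists  points player    team
4       19       2    Yui   Hawks
6        6      14    Tom  Eagles
add column points_minus_assists = t['points'] - t['assists']:
   assists  points player    team  points_minus_assists
4       19       2    Yui   Hawks                   -17
6        6      14    Tom  Eagles                     8
Taking the sum of column 'points_minus_assists' gives -9.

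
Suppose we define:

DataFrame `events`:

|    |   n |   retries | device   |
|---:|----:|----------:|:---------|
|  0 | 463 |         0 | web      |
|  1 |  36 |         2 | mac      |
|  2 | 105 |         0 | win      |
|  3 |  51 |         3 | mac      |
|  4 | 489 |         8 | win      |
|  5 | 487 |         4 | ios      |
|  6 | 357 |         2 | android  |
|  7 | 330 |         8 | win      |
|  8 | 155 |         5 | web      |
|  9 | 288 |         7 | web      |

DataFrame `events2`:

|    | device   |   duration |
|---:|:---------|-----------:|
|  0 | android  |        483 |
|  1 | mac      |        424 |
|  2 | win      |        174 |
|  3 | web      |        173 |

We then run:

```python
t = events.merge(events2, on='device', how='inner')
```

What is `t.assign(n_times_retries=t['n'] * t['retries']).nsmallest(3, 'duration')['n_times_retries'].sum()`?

merge on 'device' (how='inner') → 9 rows:
     n  retries   device  duration
0  463        0      web       173
1   36        2      mac       424
2  105        0      win       174
3   51        3      mac       424
4  489        8      win       174
5  357        2  android       483
6  330        8      win       174
7  155        5      web       173
8  288        7      web       173
add column n_times_retries = t['n'] * t['retries']:
     n  retries   device  duration  n_times_retries
0  463        0      web       173                0
1   36        2      mac       424               72
2  105        0      win       174                0
3   51        3      mac       424              153
4  489        8      win       174             3912
5  357        2  android       483              714
6  330        8      win       174             2640
7  155        5      web       173              775
8  288        7      web       173             2016
take 3 rows with smallest duration:
     n  retries device  duration  n_times_retries
0  463        0    web       173                0
7  155        5    web       173              775
8  288        7    web       173             2016

2791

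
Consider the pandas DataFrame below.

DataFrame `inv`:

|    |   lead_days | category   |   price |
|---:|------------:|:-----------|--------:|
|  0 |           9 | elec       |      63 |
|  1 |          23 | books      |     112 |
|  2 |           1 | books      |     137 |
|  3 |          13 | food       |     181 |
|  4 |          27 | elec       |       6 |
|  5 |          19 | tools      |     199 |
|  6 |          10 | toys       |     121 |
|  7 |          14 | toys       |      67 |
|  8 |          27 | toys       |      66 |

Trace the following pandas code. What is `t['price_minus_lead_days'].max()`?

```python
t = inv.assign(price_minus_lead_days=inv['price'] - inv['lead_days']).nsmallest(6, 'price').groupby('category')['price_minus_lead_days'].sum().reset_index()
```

add column price_minus_lead_days = inv['price'] - inv['lead_days']:
   lead_days category  price  price_minus_lead_days
0          9     elec     63                     54
1         23    books    112                     89
2          1    books    137                    136
3         13     food    181                    168
4         27     elec      6                    -21
5         19    tools    199                    180
6         10     toys    121                    111
7         14     toys     67                     53
8         27     toys     66                     39
take 6 rows with smallest price:
   lead_days category  price  price_minus_lead_days
4         27     elec      6                    -21
0          9     elec     63                     54
8         27     toys     66                     39
7         14     toys     67                     53
1         23    books    112                     89
6         10     toys    121                    111
group by category, sum of price_minus_lead_days:
category
books     89
elec      33
toys     203
Name: price_minus_lead_days, dtype: int64
reset_index():
  category  price_minus_lead_days
0    books                     89
1     elec                     33
2     toys                    203
max of column 'price_minus_lead_days' → 203

203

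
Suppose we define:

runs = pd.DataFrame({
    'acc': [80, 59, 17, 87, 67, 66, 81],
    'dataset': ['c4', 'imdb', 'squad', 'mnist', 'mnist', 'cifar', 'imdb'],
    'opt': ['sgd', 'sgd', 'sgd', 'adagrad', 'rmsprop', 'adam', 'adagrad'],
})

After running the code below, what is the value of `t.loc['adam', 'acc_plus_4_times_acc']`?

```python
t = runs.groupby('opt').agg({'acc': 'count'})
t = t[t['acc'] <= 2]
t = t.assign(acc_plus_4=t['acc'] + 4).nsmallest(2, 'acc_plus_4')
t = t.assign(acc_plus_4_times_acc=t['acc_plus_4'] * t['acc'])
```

5

group by opt, count of acc:
         acc
opt         
adagrad    2
adam       1
rmsprop    1
sgd        3
filter rows where acc <= 2:
         acc
opt         
adagrad    2
adam       1
rmsprop    1
add column acc_plus_4 = t['acc'] + 4:
         acc  acc_plus_4
opt                     
adagrad    2           6
adam       1           5
rmsprop    1           5
take 2 rows with smallest acc_plus_4:
         acc  acc_plus_4
opt                     
adam       1           5
rmsprop    1           5
add column acc_plus_4_times_acc = t['acc_plus_4'] * t['acc']:
         acc  acc_plus_4  acc_plus_4_times_acc
opt                                           
adam       1           5                     5
rmsprop    1           5                     5
The value at row 'adam', column 'acc_plus_4_times_acc' is 5.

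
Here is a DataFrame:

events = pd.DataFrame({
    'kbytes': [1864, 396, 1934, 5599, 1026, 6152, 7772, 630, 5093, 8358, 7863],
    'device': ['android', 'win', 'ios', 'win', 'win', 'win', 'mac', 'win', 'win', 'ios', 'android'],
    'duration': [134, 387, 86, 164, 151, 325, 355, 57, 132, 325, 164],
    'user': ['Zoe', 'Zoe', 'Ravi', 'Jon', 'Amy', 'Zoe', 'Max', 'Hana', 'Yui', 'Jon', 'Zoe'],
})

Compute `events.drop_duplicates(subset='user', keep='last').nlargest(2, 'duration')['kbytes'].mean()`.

8065.0

drop duplicate user (keep=last):
    kbytes   device  duration  user
2     1934      ios        86  Ravi
4     1026      win       151   Amy
6     7772      mac       355   Max
7      630      win        57  Hana
8     5093      win       132   Yui
9     8358      ios       325   Jon
10    7863  android       164   Zoe
take 2 rows with largest duration:
   kbytes device  duration user
6    7772    mac       355  Max
9    8358    ios       325  Jon
So mean() = 8065.0.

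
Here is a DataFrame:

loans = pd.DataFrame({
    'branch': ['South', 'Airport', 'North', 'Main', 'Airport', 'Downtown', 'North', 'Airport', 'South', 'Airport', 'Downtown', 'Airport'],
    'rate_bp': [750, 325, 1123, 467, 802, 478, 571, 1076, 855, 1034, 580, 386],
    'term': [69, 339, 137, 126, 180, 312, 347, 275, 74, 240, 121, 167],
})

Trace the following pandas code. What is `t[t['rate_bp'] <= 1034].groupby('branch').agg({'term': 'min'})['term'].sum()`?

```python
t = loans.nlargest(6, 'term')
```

839

take 6 rows with largest term:
     branch  rate_bp  term
6     North      571   347
1   Airport      325   339
5  Downtown      478   312
7   Airport     1076   275
9   Airport     1034   240
4   Airport      802   180
filter rows where rate_bp <= 1034:
     branch  rate_bp  term
6     North      571   347
1   Airport      325   339
5  Downtown      478   312
9   Airport     1034   240
4   Airport      802   180
group by branch, min of term:
          term
branch        
Airport    180
Downtown   312
North      347
sum of column 'term' → 839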